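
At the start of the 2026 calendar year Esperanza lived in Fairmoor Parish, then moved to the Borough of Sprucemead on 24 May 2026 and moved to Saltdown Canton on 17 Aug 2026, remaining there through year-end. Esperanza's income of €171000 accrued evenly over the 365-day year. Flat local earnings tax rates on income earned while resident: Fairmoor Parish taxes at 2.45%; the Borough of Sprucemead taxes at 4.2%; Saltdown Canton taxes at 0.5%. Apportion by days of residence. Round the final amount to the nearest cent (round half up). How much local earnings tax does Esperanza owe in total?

Fairmoor Parish, 1 Jan – 23 May 2026: 143 days → €171000 × 2.45% × 143/365 = €1641.3658
The Borough of Sprucemead, 24 May – 16 Aug 2026: 85 days → €171000 × 4.2% × 85/365 = €1672.5205
Saltdown Canton, 17 Aug – 31 Dec 2026: 137 days → €171000 × 0.5% × 137/365 = €320.9178
Total = €3634.8041

€3634.80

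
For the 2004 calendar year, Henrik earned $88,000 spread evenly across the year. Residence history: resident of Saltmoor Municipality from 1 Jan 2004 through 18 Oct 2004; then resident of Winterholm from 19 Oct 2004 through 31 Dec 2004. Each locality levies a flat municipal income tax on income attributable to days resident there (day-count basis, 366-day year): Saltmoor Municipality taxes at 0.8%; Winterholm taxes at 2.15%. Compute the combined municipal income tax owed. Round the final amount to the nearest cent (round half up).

Saltmoor Municipality, 1 Jan – 18 Oct 2004: 292 days → $88,000 × 0.8% × 292/366 = $561.6612
Winterholm, 19 Oct – 31 Dec 2004: 74 days → $88,000 × 2.15% × 74/366 = $382.5355
Total = $944.1967

$944.20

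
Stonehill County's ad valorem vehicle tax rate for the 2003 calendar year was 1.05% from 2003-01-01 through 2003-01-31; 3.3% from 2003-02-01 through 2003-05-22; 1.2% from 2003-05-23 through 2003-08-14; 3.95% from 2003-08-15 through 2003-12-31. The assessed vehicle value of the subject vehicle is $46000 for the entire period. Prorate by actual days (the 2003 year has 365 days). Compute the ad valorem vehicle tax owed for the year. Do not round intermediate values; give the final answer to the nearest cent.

2003-01-01 to 2003-01-31: 31 days at 1.05% → $46000 × 1.05% × 31/365 = $41.0219
2003-02-01 to 2003-05-22: 111 days at 3.3% → $46000 × 3.3% × 111/365 = $461.6384
2003-05-23 to 2003-08-14: 84 days at 1.2% → $46000 × 1.2% × 84/365 = $127.0356
2003-08-15 to 2003-12-31: 139 days at 3.95% → $46000 × 3.95% × 139/365 = $691.9534
Total = $1321.6493

$1321.65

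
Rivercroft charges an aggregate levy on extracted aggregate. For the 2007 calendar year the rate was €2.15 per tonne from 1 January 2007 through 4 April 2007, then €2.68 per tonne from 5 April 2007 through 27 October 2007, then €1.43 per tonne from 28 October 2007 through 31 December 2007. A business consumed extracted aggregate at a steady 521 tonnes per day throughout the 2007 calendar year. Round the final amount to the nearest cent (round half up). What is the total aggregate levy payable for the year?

1 January – 4 April 2007: 94 days × 521 tonnes/day = 48,974 tonnes at €2.15/tonne → €105294.10
5 April – 27 October 2007: 206 days × 521 tonnes/day = 107,326 tonnes at €2.68/tonne → €287633.68
28 October – 31 December 2007: 65 days × 521 tonnes/day = 33,865 tonnes at €1.43/tonne → €48426.95

€441354.73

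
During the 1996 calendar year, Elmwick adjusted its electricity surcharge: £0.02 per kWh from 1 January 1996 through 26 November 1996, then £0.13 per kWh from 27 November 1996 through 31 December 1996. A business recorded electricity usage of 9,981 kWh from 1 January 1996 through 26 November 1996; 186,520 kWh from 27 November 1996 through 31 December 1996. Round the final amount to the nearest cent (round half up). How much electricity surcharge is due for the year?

£24447.22

1 January – 26 November 1996: 9,981 kWh at £0.02/kWh → £199.62
27 November – 31 December 1996: 186,520 kWh at £0.13/kWh → £24247.60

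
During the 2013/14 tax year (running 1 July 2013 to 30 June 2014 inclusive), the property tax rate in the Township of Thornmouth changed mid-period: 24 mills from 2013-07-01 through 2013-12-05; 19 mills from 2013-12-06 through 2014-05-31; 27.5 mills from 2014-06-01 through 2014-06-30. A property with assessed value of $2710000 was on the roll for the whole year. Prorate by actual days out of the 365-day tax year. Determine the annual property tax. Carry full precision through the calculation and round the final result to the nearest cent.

$59248.77

2013-07-01 to 2013-12-05: 158 days at 24 mills → $2710000 × 2.4% × 158/365 = $28154.3014
2013-12-06 to 2014-05-31: 177 days at 19 mills → $2710000 × 1.9% × 177/365 = $24969.1233
2014-06-01 to 2014-06-30: 30 days at 27.5 mills → $2710000 × 2.75% × 30/365 = $6125.3425
Total = $59248.7671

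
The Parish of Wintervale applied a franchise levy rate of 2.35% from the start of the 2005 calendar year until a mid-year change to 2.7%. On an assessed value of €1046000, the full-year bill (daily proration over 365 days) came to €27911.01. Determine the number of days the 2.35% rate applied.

33 days

Let d = days at the first rate; then 365 − d days at the second rate.
€1046000 × [2.35%·d + 2.7%·(365−d)] / 365 = €27911.01
Solving gives d = 33, so the new rate took effect on 3 February 2005.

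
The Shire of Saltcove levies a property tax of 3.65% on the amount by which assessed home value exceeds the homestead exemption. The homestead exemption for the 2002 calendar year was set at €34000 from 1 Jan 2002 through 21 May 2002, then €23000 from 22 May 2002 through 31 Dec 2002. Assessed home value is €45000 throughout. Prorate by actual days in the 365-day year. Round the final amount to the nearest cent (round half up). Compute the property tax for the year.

1 Jan – 21 May 2002: 141 days, exemption €34000 → (€45000 − €34000) × 3.65% × 141/365 = €155.1000
22 May – 31 Dec 2002: 224 days, exemption €23000 → (€45000 − €23000) × 3.65% × 224/365 = €492.8000
Total = €647.9000

€647.90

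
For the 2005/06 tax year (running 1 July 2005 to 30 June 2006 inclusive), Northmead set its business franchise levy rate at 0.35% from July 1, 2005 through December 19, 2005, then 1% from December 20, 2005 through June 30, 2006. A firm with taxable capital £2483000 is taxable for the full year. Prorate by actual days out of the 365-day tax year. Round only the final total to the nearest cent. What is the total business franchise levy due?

£17224.54

July 1 – December 19, 2005: 172 days at 0.35% → £2483000 × 0.35% × 172/365 = £4095.2493
December 20, 2005 – June 30, 2006: 193 days at 1% → £2483000 × 1% × 193/365 = £13129.2877
Total = £17224.5370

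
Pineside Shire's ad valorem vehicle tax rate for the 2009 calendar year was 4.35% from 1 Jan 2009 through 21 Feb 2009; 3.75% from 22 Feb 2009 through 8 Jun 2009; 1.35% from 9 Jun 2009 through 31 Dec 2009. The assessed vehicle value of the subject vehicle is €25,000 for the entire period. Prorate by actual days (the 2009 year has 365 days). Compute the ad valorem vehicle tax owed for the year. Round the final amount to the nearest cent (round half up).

1 Jan – 21 Feb 2009: 52 days at 4.35% → €25,000 × 4.35% × 52/365 = €154.9315
22 Feb – 8 Jun 2009: 107 days at 3.75% → €25,000 × 3.75% × 107/365 = €274.8288
9 Jun – 31 Dec 2009: 206 days at 1.35% → €25,000 × 1.35% × 206/365 = €190.4795
Total = €620.2397

€620.24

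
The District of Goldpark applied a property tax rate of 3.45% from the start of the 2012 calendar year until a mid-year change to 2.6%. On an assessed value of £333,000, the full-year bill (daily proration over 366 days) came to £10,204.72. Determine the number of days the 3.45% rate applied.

Let d = days at the first rate; then 366 − d days at the second rate.
£333,000 × [3.45%·d + 2.6%·(366−d)] / 366 = £10,204.72
Solving gives d = 200, so the new rate took effect on 19 July 2012.

200 days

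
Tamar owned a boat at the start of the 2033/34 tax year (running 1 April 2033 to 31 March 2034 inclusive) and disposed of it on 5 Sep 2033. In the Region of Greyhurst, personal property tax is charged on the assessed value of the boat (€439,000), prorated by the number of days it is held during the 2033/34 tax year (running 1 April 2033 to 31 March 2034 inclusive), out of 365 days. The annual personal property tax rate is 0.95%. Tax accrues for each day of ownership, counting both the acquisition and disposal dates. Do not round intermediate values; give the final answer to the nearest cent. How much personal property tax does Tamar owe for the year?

Days held (1 Apr – 5 Sep 2033): 158 out of 365
Tax = €439,000 × 0.95% × 158/365 = €1,805.3123

€1,805.31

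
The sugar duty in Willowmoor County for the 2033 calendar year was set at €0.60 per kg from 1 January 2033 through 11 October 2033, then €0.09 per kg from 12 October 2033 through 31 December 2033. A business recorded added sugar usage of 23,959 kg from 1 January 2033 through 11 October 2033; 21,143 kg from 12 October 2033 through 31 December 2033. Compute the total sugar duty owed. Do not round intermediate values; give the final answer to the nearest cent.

1 January – 11 October 2033: 23,959 kg at €0.60/kg → €14,375.40
12 October – 31 December 2033: 21,143 kg at €0.09/kg → €1,902.87

€16,278.27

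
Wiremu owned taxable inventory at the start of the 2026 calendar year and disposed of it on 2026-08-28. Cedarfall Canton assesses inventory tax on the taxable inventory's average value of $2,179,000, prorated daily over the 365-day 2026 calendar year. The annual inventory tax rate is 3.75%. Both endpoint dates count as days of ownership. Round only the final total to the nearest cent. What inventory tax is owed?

Days held (2026-01-01 to 2026-08-28): 240 out of 365
Tax = $2,179,000 × 3.75% × 240/365 = $53,728.7671

$53,728.77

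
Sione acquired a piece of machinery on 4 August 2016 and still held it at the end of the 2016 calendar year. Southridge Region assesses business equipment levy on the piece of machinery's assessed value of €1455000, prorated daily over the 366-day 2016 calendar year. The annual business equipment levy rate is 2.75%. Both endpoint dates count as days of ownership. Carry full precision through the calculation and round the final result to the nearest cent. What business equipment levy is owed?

€16398.57

Days held (4 August – 31 December 2016): 150 out of 366
Tax = €1455000 × 2.75% × 150/366 = €16398.5656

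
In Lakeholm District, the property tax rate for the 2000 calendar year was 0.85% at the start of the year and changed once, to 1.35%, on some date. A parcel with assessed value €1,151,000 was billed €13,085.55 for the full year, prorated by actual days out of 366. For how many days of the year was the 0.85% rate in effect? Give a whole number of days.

156 days

Let d = days at the first rate; then 366 − d days at the second rate.
€1,151,000 × [0.85%·d + 1.35%·(366−d)] / 366 = €13,085.55
Solving gives d = 156, so the new rate took effect on 5 June 2000.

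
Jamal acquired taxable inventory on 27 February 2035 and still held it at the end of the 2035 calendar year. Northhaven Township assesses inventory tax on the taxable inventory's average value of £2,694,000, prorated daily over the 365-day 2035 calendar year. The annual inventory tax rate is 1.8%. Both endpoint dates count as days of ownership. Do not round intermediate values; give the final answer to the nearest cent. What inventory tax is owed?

£40,919.28

Days held (27 February – 31 December 2035): 308 out of 365
Tax = £2,694,000 × 1.8% × 308/365 = £40,919.2767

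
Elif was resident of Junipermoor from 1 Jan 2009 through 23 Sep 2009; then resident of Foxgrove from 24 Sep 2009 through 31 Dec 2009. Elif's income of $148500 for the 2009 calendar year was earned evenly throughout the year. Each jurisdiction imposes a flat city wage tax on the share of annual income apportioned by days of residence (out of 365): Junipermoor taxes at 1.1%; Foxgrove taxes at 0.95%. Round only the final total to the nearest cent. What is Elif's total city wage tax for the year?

$1573.08

Junipermoor, 1 Jan – 23 Sep 2009: 266 days → $148500 × 1.1% × 266/365 = $1190.4411
Foxgrove, 24 Sep – 31 Dec 2009: 99 days → $148500 × 0.95% × 99/365 = $382.6418
Total = $1573.0829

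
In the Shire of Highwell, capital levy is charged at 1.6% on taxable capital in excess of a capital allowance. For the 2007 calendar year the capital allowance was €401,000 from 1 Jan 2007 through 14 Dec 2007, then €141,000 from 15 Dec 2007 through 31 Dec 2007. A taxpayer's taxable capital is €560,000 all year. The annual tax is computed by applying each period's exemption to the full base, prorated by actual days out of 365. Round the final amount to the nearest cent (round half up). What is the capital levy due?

1 Jan – 14 Dec 2007: 348 days, exemption €401,000 → (€560,000 − €401,000) × 1.6% × 348/365 = €2,425.5123
15 Dec – 31 Dec 2007: 17 days, exemption €141,000 → (€560,000 − €141,000) × 1.6% × 17/365 = €312.2411
Total = €2,737.7534

€2,737.75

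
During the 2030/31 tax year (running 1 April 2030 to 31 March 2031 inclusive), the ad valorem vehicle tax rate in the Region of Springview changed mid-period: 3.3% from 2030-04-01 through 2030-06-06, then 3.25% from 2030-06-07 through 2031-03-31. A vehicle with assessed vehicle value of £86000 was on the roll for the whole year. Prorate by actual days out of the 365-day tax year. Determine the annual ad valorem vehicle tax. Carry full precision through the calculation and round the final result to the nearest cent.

£2802.89

2030-04-01 to 2030-06-06: 67 days at 3.3% → £86000 × 3.3% × 67/365 = £520.9479
2030-06-07 to 2031-03-31: 298 days at 3.25% → £86000 × 3.25% × 298/365 = £2281.9452
Total = £2802.8932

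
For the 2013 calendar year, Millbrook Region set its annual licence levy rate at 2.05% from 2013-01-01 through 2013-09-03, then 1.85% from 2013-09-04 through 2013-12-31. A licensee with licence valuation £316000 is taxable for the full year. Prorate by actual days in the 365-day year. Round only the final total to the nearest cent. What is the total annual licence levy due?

2013-01-01 to 2013-09-03: 246 days at 2.05% → £316000 × 2.05% × 246/365 = £4365.9945
2013-09-04 to 2013-12-31: 119 days at 1.85% → £316000 × 1.85% × 119/365 = £1905.9562
Total = £6271.9507

£6271.95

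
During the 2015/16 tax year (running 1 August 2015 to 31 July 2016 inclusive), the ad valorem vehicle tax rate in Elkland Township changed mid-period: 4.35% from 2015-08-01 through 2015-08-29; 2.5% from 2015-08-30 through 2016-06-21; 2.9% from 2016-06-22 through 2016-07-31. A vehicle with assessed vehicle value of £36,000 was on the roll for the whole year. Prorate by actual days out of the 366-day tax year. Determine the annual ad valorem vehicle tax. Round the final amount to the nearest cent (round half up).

£968.51

2015-08-01 to 2015-08-29: 29 days at 4.35% → £36,000 × 4.35% × 29/366 = £124.0820
2015-08-30 to 2016-06-21: 297 days at 2.5% → £36,000 × 2.5% × 297/366 = £730.3279
2016-06-22 to 2016-07-31: 40 days at 2.9% → £36,000 × 2.9% × 40/366 = £114.0984
Total = £968.5082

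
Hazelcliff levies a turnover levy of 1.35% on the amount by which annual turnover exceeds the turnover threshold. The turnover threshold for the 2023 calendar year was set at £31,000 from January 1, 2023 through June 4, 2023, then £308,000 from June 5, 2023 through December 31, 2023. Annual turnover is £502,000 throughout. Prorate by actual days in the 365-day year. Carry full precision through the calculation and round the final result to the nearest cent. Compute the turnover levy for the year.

January 1 – June 4, 2023: 155 days, exemption £31,000 → (£502,000 − £31,000) × 1.35% × 155/365 = £2,700.1849
June 5 – December 31, 2023: 210 days, exemption £308,000 → (£502,000 − £308,000) × 1.35% × 210/365 = £1,506.8219
Total = £4,207.0068

£4,207.01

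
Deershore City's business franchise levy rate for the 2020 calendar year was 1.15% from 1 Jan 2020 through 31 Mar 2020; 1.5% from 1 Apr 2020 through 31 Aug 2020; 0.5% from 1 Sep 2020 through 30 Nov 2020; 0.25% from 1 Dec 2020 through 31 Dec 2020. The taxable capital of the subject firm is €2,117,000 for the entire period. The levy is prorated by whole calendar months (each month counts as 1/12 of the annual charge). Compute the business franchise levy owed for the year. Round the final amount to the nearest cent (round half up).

1 Jan – 31 Mar 2020: 3 months at 1.15% → €2,117,000 × 1.15% × 3/12 = €6,086.3750
1 Apr – 31 Aug 2020: 5 months at 1.5% → €2,117,000 × 1.5% × 5/12 = €13,231.2500
1 Sep – 30 Nov 2020: 3 months at 0.5% → €2,117,000 × 0.5% × 3/12 = €2,646.2500
1 Dec – 31 Dec 2020: 1 month at 0.25% → €2,117,000 × 0.25% × 1/12 = €441.0417
Total = €22,404.9167

€22,404.92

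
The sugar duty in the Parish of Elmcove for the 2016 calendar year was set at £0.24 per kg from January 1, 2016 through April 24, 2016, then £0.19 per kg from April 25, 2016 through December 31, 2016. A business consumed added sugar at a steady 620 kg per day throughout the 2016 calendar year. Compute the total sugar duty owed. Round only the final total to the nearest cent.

January 1 – April 24, 2016: 115 days × 620 kg/day = 71,300 kg at £0.24/kg → £17112.00
April 25 – December 31, 2016: 251 days × 620 kg/day = 155,620 kg at £0.19/kg → £29567.80

£46679.80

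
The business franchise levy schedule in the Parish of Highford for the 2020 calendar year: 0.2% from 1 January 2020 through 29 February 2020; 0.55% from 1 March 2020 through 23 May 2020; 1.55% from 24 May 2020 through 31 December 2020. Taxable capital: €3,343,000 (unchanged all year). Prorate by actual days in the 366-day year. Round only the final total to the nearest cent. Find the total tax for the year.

1 January – 29 February 2020: 60 days at 0.2% → €3,343,000 × 0.2% × 60/366 = €1,096.0656
1 March – 23 May 2020: 84 days at 0.55% → €3,343,000 × 0.55% × 84/366 = €4,219.8525
24 May – 31 December 2020: 222 days at 1.55% → €3,343,000 × 1.55% × 222/366 = €31,429.6803
Total = €36,745.5984

€36,745.60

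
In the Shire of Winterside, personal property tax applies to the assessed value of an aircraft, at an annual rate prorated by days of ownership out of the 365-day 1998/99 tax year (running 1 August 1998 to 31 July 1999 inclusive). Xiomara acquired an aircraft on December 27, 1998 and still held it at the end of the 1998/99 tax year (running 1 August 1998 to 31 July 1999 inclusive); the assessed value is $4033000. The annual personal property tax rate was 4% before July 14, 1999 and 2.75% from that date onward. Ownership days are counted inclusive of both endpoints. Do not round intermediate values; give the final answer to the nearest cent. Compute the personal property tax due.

$93421.96

December 27, 1998 – July 13, 1999: 199 days at 4% → $4033000 × 4% × 199/365 = $87952.5479
July 14 – July 31, 1999: 18 days at 2.75% → $4033000 × 2.75% × 18/365 = $5469.4110
Total = $93421.9589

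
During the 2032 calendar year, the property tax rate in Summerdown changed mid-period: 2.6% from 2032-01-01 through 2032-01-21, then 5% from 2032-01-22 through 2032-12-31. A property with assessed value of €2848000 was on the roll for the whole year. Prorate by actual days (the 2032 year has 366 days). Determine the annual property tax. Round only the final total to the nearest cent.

2032-01-01 to 2032-01-21: 21 days at 2.6% → €2848000 × 2.6% × 21/366 = €4248.6557
2032-01-22 to 2032-12-31: 345 days at 5% → €2848000 × 5% × 345/366 = €134229.5082
Total = €138478.1639

€138478.16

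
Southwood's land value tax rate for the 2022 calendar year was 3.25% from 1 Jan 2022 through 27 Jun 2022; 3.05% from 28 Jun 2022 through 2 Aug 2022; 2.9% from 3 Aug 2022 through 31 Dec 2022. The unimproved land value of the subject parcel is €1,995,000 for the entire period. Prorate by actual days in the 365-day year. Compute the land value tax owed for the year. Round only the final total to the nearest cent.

€61,555.32

1 Jan – 27 Jun 2022: 178 days at 3.25% → €1,995,000 × 3.25% × 178/365 = €31,619.3836
28 Jun – 2 Aug 2022: 36 days at 3.05% → €1,995,000 × 3.05% × 36/365 = €6,001.3973
3 Aug – 31 Dec 2022: 151 days at 2.9% → €1,995,000 × 2.9% × 151/365 = €23,934.5342
Total = €61,555.3151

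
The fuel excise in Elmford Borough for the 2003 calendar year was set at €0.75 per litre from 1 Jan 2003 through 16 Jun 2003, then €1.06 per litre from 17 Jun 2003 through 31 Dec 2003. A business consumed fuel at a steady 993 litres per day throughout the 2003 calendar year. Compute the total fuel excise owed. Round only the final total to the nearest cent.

1 Jan – 16 Jun 2003: 167 days × 993 litres/day = 165,831 litres at €0.75/litre → €124,373.25
17 Jun – 31 Dec 2003: 198 days × 993 litres/day = 196,614 litres at €1.06/litre → €208,410.84

€332,784.09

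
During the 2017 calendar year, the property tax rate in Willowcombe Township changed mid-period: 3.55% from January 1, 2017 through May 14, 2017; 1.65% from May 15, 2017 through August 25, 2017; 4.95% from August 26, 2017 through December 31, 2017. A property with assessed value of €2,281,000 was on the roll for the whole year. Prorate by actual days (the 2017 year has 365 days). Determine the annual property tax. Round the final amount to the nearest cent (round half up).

€79,944.36

January 1 – May 14, 2017: 134 days at 3.55% → €2,281,000 × 3.55% × 134/365 = €29,727.9918
May 15 – August 25, 2017: 103 days at 1.65% → €2,281,000 × 1.65% × 103/365 = €10,620.7110
August 26 – December 31, 2017: 128 days at 4.95% → €2,281,000 × 4.95% × 128/365 = €39,595.6603
Total = €79,944.3630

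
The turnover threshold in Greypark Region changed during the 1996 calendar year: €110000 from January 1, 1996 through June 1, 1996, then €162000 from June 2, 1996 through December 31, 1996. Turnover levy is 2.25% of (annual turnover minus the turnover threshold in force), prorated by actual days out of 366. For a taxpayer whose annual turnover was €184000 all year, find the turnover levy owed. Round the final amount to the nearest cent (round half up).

€984.10

January 1 – June 1, 1996: 153 days, exemption €110000 → (€184000 − €110000) × 2.25% × 153/366 = €696.0246
June 2 – December 31, 1996: 213 days, exemption €162000 → (€184000 − €162000) × 2.25% × 213/366 = €288.0738
Total = €984.0984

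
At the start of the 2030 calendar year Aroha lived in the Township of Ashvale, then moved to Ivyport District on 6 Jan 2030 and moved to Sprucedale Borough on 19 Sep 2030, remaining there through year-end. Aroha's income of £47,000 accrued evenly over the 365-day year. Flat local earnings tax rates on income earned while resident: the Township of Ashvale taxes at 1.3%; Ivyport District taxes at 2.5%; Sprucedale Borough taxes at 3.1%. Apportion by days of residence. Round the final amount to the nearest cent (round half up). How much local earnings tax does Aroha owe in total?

The Township of Ashvale, 1 Jan – 5 Jan 2030: 5 days → £47,000 × 1.3% × 5/365 = £8.3699
Ivyport District, 6 Jan – 18 Sep 2030: 256 days → £47,000 × 2.5% × 256/365 = £824.1096
Sprucedale Borough, 19 Sep – 31 Dec 2030: 104 days → £47,000 × 3.1% × 104/365 = £415.1452
Total = £1,247.6247

£1,247.62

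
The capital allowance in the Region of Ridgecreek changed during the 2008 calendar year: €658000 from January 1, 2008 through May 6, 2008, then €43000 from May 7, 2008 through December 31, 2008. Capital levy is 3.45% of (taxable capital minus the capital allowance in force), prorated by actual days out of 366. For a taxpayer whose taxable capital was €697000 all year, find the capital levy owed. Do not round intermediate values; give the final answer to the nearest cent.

€15200.64

January 1 – May 6, 2008: 127 days, exemption €658000 → (€697000 − €658000) × 3.45% × 127/366 = €466.8811
May 7 – December 31, 2008: 239 days, exemption €43000 → (€697000 − €43000) × 3.45% × 239/366 = €14733.7623
Total = €15200.6434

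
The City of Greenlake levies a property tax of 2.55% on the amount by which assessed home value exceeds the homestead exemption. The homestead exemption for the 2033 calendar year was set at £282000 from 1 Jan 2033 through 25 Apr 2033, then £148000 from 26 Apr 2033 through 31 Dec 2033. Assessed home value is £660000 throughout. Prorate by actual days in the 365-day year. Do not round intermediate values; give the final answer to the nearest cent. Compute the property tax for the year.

£11979.41

1 Jan – 25 Apr 2033: 115 days, exemption £282000 → (£660000 − £282000) × 2.55% × 115/365 = £3036.9452
26 Apr – 31 Dec 2033: 250 days, exemption £148000 → (£660000 − £148000) × 2.55% × 250/365 = £8942.4658
Total = £11979.4110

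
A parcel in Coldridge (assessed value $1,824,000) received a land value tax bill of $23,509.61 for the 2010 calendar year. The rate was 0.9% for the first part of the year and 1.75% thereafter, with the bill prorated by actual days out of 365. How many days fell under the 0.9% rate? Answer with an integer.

198 days

Let d = days at the first rate; then 365 − d days at the second rate.
$1,824,000 × [0.9%·d + 1.75%·(365−d)] / 365 = $23,509.61
Solving gives d = 198, so the new rate took effect on 18 Jul 2010.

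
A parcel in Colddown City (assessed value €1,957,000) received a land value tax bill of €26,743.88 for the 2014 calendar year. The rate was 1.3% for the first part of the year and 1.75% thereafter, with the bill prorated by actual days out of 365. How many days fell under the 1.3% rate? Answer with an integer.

Let d = days at the first rate; then 365 − d days at the second rate.
€1,957,000 × [1.3%·d + 1.75%·(365−d)] / 365 = €26,743.88
Solving gives d = 311, so the new rate took effect on 8 Nov 2014.

311 days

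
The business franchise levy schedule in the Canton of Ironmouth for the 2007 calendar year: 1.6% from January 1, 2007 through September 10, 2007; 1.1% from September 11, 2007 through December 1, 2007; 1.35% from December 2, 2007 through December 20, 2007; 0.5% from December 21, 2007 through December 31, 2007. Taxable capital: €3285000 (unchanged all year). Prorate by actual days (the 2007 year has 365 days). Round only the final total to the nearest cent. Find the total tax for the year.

January 1 – September 10, 2007: 253 days at 1.6% → €3285000 × 1.6% × 253/365 = €36432.0000
September 11 – December 1, 2007: 82 days at 1.1% → €3285000 × 1.1% × 82/365 = €8118.0000
December 2 – December 20, 2007: 19 days at 1.35% → €3285000 × 1.35% × 19/365 = €2308.5000
December 21 – December 31, 2007: 11 days at 0.5% → €3285000 × 0.5% × 11/365 = €495.0000
Total = €47353.5000

€47353.50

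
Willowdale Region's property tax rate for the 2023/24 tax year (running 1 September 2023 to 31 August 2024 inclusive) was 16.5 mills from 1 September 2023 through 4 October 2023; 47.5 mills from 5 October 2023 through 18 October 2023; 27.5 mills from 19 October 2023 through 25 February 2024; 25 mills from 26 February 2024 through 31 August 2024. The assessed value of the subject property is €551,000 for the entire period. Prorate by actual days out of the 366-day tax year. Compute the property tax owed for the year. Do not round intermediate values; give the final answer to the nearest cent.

1 September – 4 October 2023: 34 days at 16.5 mills → €551,000 × 1.65% × 34/366 = €844.5656
5 October – 18 October 2023: 14 days at 47.5 mills → €551,000 × 4.75% × 14/366 = €1,001.1339
19 October 2023 – 25 February 2024: 130 days at 27.5 mills → €551,000 × 2.75% × 130/366 = €5,382.0355
26 February – 31 August 2024: 188 days at 25 mills → €551,000 × 2.5% × 188/366 = €7,075.6831
Total = €14,303.4180

€14,303.42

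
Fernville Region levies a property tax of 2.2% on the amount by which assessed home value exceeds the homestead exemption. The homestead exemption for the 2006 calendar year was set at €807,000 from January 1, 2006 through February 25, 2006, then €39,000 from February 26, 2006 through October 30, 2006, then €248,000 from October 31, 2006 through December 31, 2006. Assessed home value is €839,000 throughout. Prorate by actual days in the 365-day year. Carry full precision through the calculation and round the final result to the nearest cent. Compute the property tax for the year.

€14,226.71

January 1 – February 25, 2006: 56 days, exemption €807,000 → (€839,000 − €807,000) × 2.2% × 56/365 = €108.0110
February 26 – October 30, 2006: 247 days, exemption €39,000 → (€839,000 − €39,000) × 2.2% × 247/365 = €11,910.1370
October 31 – December 31, 2006: 62 days, exemption €248,000 → (€839,000 − €248,000) × 2.2% × 62/365 = €2,208.5589
Total = €14,226.7068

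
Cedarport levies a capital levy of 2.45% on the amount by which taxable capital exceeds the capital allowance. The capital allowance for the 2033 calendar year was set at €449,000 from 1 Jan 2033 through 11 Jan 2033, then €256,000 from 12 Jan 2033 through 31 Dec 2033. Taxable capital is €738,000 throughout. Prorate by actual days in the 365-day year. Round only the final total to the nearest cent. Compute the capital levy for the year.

€11,666.50

1 Jan – 11 Jan 2033: 11 days, exemption €449,000 → (€738,000 − €449,000) × 2.45% × 11/365 = €213.3849
12 Jan – 31 Dec 2033: 354 days, exemption €256,000 → (€738,000 − €256,000) × 2.45% × 354/365 = €11,453.1123
Total = €11,666.4973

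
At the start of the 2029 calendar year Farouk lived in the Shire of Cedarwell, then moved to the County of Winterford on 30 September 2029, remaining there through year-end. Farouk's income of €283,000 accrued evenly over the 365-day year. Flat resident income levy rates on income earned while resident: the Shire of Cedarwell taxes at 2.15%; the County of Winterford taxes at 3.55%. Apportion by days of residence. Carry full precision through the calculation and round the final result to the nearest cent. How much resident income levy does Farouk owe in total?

€7,094.00

The Shire of Cedarwell, 1 January – 29 September 2029: 272 days → €283,000 × 2.15% × 272/365 = €4,534.2027
The County of Winterford, 30 September – 31 December 2029: 93 days → €283,000 × 3.55% × 93/365 = €2,559.7932
Total = €7,093.9959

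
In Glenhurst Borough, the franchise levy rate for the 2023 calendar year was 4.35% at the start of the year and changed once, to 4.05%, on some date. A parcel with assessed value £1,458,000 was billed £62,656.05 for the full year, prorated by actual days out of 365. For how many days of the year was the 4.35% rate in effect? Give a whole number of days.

301 days

Let d = days at the first rate; then 365 − d days at the second rate.
£1,458,000 × [4.35%·d + 4.05%·(365−d)] / 365 = £62,656.05
Solving gives d = 301, so the new rate took effect on 29 October 2023.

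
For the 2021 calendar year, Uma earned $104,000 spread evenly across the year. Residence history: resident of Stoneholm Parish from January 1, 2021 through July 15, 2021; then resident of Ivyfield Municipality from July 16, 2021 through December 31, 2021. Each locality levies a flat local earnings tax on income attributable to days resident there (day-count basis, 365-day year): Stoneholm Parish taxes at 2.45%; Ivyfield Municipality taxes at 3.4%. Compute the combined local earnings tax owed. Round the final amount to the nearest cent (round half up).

$3,005.46

Stoneholm Parish, January 1 – July 15, 2021: 196 days → $104,000 × 2.45% × 196/365 = $1,368.2411
Ivyfield Municipality, July 16 – December 31, 2021: 169 days → $104,000 × 3.4% × 169/365 = $1,637.2164
Total = $3,005.4575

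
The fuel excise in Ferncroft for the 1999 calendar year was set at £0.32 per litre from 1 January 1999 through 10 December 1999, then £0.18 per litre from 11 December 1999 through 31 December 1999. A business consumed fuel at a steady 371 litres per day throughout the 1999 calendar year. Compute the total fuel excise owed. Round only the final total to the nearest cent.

£42242.06

1 January – 10 December 1999: 344 days × 371 litres/day = 127,624 litres at £0.32/litre → £40839.68
11 December – 31 December 1999: 21 days × 371 litres/day = 7,791 litres at £0.18/litre → £1402.38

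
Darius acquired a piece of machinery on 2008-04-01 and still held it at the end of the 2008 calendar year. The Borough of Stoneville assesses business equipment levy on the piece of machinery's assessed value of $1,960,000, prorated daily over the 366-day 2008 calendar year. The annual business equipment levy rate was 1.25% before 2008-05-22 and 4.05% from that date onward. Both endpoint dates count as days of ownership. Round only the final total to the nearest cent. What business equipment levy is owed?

$51,996.23

2008-04-01 to 2008-05-21: 51 days at 1.25% → $1,960,000 × 1.25% × 51/366 = $3,413.9344
2008-05-22 to 2008-12-31: 224 days at 4.05% → $1,960,000 × 4.05% × 224/366 = $48,582.2951
Total = $51,996.2295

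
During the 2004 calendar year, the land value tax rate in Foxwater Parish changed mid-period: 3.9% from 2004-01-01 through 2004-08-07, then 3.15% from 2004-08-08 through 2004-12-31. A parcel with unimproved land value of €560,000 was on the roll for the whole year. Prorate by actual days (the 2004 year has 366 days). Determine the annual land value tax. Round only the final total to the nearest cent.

2004-01-01 to 2004-08-07: 220 days at 3.9% → €560,000 × 3.9% × 220/366 = €13,127.8689
2004-08-08 to 2004-12-31: 146 days at 3.15% → €560,000 × 3.15% × 146/366 = €7,036.7213
Total = €20,164.5902

€20,164.59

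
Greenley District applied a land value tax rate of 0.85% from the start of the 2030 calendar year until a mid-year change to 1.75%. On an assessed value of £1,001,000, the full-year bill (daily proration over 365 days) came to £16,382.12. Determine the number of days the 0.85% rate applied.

Let d = days at the first rate; then 365 − d days at the second rate.
£1,001,000 × [0.85%·d + 1.75%·(365−d)] / 365 = £16,382.12
Solving gives d = 46, so the new rate took effect on 16 Feb 2030.

46 days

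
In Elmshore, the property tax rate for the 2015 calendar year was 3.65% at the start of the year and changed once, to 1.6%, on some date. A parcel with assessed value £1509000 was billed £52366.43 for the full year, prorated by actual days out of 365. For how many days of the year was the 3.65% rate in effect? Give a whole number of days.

333 days

Let d = days at the first rate; then 365 − d days at the second rate.
£1509000 × [3.65%·d + 1.6%·(365−d)] / 365 = £52366.43
Solving gives d = 333, so the new rate took effect on 30 November 2015.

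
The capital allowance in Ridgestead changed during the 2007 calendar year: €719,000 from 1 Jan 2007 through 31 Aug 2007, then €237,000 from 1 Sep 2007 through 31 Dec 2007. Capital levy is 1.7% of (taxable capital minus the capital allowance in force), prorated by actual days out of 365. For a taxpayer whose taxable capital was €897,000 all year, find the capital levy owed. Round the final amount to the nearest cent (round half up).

€5,764.82

1 Jan – 31 Aug 2007: 243 days, exemption €719,000 → (€897,000 − €719,000) × 1.7% × 243/365 = €2,014.5699
1 Sep – 31 Dec 2007: 122 days, exemption €237,000 → (€897,000 − €237,000) × 1.7% × 122/365 = €3,750.2466
Total = €5,764.8164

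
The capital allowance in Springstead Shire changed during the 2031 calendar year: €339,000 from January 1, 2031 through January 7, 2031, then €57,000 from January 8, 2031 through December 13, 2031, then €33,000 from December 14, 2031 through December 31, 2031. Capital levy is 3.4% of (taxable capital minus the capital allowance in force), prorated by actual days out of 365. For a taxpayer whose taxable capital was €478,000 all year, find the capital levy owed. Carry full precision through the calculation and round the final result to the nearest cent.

€14,170.36

January 1 – January 7, 2031: 7 days, exemption €339,000 → (€478,000 − €339,000) × 3.4% × 7/365 = €90.6356
January 8 – December 13, 2031: 340 days, exemption €57,000 → (€478,000 − €57,000) × 3.4% × 340/365 = €13,333.5890
December 14 – December 31, 2031: 18 days, exemption €33,000 → (€478,000 − €33,000) × 3.4% × 18/365 = €746.1370
Total = €14,170.3616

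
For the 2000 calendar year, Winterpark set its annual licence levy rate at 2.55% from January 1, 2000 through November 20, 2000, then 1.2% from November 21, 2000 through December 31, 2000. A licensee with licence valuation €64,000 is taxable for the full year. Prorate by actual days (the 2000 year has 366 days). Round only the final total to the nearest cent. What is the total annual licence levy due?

€1,535.21

January 1 – November 20, 2000: 325 days at 2.55% → €64,000 × 2.55% × 325/366 = €1,449.1803
November 21 – December 31, 2000: 41 days at 1.2% → €64,000 × 1.2% × 41/366 = €86.0328
Total = €1,535.2131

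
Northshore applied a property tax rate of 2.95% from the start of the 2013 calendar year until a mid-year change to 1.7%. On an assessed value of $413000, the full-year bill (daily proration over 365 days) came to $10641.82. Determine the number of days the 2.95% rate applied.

Let d = days at the first rate; then 365 − d days at the second rate.
$413000 × [2.95%·d + 1.7%·(365−d)] / 365 = $10641.82
Solving gives d = 256, so the new rate took effect on September 14, 2013.

256 days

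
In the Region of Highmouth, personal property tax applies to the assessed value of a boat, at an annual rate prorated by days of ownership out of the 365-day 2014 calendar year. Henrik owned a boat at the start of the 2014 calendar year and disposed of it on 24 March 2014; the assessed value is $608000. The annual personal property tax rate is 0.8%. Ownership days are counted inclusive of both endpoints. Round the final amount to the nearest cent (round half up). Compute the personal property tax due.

$1106.06

Days held (1 January – 24 March 2014): 83 out of 365
Tax = $608000 × 0.8% × 83/365 = $1106.0603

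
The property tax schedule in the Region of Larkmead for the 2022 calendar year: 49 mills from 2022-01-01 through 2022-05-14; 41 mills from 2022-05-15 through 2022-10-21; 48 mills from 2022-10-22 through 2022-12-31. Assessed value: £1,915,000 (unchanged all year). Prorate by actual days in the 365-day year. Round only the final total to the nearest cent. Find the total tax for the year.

2022-01-01 to 2022-05-14: 134 days at 49 mills → £1,915,000 × 4.9% × 134/365 = £34,449.0137
2022-05-15 to 2022-10-21: 160 days at 41 mills → £1,915,000 × 4.1% × 160/365 = £34,417.5342
2022-10-22 to 2022-12-31: 71 days at 48 mills → £1,915,000 × 4.8% × 71/365 = £17,880.3288
Total = £86,746.8767

£86,746.88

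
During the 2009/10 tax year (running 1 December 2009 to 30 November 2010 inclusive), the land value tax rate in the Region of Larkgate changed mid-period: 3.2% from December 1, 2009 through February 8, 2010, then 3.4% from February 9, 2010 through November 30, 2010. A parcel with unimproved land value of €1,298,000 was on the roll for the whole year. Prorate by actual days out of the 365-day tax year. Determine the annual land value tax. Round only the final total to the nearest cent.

December 1, 2009 – February 8, 2010: 70 days at 3.2% → €1,298,000 × 3.2% × 70/365 = €7,965.8082
February 9 – November 30, 2010: 295 days at 3.4% → €1,298,000 × 3.4% × 295/365 = €35,668.3288
Total = €43,634.1370

€43,634.14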